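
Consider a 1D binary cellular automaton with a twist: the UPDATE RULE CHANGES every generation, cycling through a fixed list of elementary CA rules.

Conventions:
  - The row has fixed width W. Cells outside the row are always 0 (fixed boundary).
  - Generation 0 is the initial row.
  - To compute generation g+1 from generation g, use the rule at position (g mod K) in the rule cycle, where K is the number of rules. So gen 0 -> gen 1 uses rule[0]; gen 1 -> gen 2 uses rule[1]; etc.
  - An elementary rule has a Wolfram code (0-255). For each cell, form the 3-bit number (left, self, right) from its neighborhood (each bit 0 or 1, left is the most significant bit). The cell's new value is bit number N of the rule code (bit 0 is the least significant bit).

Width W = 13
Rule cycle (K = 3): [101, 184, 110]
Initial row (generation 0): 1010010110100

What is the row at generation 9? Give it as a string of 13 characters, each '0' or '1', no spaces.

Gen 0: 1010010110100
Gen 1 (rule 101): 1110011011101
Gen 2 (rule 184): 1101010111010
Gen 3 (rule 110): 1111111101110
Gen 4 (rule 101): 0000000110010
Gen 5 (rule 184): 0000000101001
Gen 6 (rule 110): 0000001111011
Gen 7 (rule 101): 1111100001101
Gen 8 (rule 184): 1111010001010
Gen 9 (rule 110): 1001110011110

Answer: 1001110011110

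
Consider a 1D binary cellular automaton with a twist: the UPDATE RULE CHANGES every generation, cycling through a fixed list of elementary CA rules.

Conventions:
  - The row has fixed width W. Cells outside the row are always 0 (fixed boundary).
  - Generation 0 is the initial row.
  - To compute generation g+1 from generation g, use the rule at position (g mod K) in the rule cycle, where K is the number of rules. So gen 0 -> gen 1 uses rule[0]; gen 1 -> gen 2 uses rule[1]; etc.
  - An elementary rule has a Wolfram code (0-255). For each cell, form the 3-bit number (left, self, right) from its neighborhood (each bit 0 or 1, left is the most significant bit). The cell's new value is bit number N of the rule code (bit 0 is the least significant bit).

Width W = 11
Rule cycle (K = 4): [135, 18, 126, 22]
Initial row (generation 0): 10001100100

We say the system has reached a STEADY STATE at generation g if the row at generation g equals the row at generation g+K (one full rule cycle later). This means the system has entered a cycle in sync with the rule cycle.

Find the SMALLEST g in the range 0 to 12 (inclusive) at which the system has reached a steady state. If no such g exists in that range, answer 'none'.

Gen 0: 10001100100
Gen 1 (rule 135): 10110001101
Gen 2 (rule 18): 00001010000
Gen 3 (rule 126): 00011111000
Gen 4 (rule 22): 00100000100
Gen 5 (rule 135): 11101111101
Gen 6 (rule 18): 00000000000
Gen 7 (rule 126): 00000000000
Gen 8 (rule 22): 00000000000
Gen 9 (rule 135): 11111111111
Gen 10 (rule 18): 00000000000
Gen 11 (rule 126): 00000000000
Gen 12 (rule 22): 00000000000
Gen 13 (rule 135): 11111111111
Gen 14 (rule 18): 00000000000
Gen 15 (rule 126): 00000000000
Gen 16 (rule 22): 00000000000

Answer: 6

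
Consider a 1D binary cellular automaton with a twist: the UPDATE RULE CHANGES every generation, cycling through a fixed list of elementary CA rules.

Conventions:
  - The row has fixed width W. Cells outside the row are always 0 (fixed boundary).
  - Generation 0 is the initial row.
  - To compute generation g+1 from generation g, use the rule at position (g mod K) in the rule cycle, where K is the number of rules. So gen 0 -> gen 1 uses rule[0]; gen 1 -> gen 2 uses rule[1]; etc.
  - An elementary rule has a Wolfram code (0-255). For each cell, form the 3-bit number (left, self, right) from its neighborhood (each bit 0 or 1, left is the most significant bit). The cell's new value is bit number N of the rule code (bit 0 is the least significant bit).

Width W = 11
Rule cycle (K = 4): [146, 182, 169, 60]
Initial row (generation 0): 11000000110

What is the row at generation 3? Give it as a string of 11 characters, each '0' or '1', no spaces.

Gen 0: 11000000110
Gen 1 (rule 146): 00100001001
Gen 2 (rule 182): 01110011111
Gen 3 (rule 169): 01100011110

Answer: 01100011110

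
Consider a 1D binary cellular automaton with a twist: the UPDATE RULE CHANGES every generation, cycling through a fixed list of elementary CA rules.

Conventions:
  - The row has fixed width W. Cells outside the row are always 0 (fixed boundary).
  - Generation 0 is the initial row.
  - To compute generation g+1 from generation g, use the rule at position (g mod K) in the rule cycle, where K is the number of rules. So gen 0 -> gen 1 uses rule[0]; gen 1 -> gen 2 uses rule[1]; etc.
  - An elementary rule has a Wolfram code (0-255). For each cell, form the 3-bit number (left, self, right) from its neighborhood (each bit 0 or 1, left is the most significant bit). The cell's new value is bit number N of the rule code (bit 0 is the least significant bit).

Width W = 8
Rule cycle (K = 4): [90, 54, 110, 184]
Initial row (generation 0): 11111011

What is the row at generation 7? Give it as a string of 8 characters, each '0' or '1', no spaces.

Gen 0: 11111011
Gen 1 (rule 90): 10001011
Gen 2 (rule 54): 11011100
Gen 3 (rule 110): 11110100
Gen 4 (rule 184): 11101010
Gen 5 (rule 90): 10100001
Gen 6 (rule 54): 11110011
Gen 7 (rule 110): 10010111

Answer: 10010111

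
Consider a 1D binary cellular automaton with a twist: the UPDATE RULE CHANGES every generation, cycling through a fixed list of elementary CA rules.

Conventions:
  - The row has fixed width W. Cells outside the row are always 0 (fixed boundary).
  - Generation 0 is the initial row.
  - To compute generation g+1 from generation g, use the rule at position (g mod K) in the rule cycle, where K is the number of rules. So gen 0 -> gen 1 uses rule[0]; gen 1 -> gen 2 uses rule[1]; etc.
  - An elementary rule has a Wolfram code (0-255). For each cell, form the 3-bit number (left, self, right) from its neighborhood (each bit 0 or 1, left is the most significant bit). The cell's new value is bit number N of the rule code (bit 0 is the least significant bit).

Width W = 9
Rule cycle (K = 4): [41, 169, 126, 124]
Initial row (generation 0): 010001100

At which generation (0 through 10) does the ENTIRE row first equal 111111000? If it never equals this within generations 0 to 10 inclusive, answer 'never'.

Gen 0: 010001100
Gen 1 (rule 41): 000101001
Gen 2 (rule 169): 110010000
Gen 3 (rule 126): 111111000
Gen 4 (rule 124): 100001100
Gen 5 (rule 41): 001101001
Gen 6 (rule 169): 101010000
Gen 7 (rule 126): 111111000
Gen 8 (rule 124): 100001100
Gen 9 (rule 41): 001101001
Gen 10 (rule 169): 101010000

Answer: 3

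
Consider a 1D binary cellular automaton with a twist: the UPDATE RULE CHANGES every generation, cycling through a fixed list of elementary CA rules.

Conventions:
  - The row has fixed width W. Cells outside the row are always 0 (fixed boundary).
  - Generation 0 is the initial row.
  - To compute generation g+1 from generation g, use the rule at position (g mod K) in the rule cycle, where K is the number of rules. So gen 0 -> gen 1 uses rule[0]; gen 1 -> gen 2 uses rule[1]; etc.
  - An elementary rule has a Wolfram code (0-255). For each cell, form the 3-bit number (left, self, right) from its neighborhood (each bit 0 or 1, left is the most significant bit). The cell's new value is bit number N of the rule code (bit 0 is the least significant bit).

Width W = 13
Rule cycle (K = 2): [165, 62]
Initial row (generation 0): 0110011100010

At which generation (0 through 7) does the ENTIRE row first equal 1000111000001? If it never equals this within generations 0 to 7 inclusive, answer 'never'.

Answer: 4

Derivation:
Gen 0: 0110011100010
Gen 1 (rule 165): 0000001001010
Gen 2 (rule 62): 0000011111111
Gen 3 (rule 165): 1111001111110
Gen 4 (rule 62): 1000111000001
Gen 5 (rule 165): 1010010011101
Gen 6 (rule 62): 1111111110011
Gen 7 (rule 165): 0111111100000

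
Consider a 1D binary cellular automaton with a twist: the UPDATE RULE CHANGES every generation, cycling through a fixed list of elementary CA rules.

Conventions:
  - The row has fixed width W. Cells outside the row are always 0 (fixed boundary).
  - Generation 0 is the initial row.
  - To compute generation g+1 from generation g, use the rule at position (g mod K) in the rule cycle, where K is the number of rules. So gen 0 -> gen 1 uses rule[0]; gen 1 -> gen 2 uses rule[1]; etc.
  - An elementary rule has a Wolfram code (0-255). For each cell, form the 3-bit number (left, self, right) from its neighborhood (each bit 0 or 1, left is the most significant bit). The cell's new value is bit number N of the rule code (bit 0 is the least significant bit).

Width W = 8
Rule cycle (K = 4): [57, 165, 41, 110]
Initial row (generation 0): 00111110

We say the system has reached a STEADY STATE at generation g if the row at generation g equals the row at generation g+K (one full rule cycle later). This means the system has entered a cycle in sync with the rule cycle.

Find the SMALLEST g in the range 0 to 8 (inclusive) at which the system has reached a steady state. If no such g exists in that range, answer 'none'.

Gen 0: 00111110
Gen 1 (rule 57): 10100001
Gen 2 (rule 165): 11101101
Gen 3 (rule 41): 10011010
Gen 4 (rule 110): 10111110
Gen 5 (rule 57): 01100001
Gen 6 (rule 165): 00001101
Gen 7 (rule 41): 11101010
Gen 8 (rule 110): 10111110
Gen 9 (rule 57): 01100001
Gen 10 (rule 165): 00001101
Gen 11 (rule 41): 11101010
Gen 12 (rule 110): 10111110

Answer: 4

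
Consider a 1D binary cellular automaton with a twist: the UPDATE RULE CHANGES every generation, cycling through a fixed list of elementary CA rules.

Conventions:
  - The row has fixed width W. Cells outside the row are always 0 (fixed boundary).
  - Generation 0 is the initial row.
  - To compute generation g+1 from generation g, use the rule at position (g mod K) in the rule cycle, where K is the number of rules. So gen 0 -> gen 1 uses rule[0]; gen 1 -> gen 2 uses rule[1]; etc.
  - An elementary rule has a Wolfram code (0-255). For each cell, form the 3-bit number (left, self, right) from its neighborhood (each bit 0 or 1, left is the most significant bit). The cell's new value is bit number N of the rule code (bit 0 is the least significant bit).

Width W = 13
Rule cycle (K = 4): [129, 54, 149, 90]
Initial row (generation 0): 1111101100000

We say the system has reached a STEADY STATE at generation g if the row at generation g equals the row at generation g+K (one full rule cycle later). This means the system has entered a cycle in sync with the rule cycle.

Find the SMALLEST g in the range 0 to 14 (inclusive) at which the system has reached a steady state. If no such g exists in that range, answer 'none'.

Gen 0: 1111101100000
Gen 1 (rule 129): 0111000001111
Gen 2 (rule 54): 1000100010000
Gen 3 (rule 149): 1110111011111
Gen 4 (rule 90): 1010101010001
Gen 5 (rule 129): 0000000000100
Gen 6 (rule 54): 0000000001110
Gen 7 (rule 149): 1111111100101
Gen 8 (rule 90): 1000000111000
Gen 9 (rule 129): 0011110010011
Gen 10 (rule 54): 0100001111100
Gen 11 (rule 149): 0111100111011
Gen 12 (rule 90): 1100111101011
Gen 13 (rule 129): 0000011000000
Gen 14 (rule 54): 0000100100000
Gen 15 (rule 149): 1110110111111
Gen 16 (rule 90): 1010110100001
Gen 17 (rule 129): 0000000001100
Gen 18 (rule 54): 0000000010010

Answer: none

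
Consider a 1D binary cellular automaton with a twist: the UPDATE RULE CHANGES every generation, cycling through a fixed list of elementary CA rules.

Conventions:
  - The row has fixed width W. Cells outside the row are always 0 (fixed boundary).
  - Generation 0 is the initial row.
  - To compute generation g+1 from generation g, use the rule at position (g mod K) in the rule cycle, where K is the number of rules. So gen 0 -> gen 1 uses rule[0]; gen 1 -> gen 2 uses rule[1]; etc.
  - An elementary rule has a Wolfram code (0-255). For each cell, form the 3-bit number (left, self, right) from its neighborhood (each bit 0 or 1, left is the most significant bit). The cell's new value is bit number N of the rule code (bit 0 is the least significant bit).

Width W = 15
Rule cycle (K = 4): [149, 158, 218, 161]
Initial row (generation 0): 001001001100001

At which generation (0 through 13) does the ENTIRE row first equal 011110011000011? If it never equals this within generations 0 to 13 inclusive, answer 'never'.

Gen 0: 001001001100001
Gen 1 (rule 149): 101101100011101
Gen 2 (rule 158): 101001010111001
Gen 3 (rule 218): 000110000111110
Gen 4 (rule 161): 110000110011100
Gen 5 (rule 149): 001110001001011
Gen 6 (rule 158): 011101011111010
Gen 7 (rule 218): 111100011111001
Gen 8 (rule 161): 011001001110000
Gen 9 (rule 149): 000101100101111
Gen 10 (rule 158): 001101011101110
Gen 11 (rule 218): 011100011101111
Gen 12 (rule 161): 001001001010110
Gen 13 (rule 149): 101101101010001

Answer: never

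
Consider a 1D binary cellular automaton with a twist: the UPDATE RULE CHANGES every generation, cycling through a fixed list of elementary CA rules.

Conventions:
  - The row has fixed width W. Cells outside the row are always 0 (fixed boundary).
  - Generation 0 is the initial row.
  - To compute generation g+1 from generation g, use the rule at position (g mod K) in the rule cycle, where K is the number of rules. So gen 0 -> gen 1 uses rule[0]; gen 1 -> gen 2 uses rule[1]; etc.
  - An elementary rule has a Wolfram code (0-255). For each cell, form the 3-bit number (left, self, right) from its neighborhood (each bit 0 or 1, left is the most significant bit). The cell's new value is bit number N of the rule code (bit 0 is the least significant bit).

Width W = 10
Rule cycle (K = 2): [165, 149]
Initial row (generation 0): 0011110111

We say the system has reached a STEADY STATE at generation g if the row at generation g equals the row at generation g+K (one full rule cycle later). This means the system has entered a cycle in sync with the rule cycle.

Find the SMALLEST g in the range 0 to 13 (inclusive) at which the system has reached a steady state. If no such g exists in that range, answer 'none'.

Answer: none

Derivation:
Gen 0: 0011110111
Gen 1 (rule 165): 1001101010
Gen 2 (rule 149): 1100001011
Gen 3 (rule 165): 0001101100
Gen 4 (rule 149): 1100000011
Gen 5 (rule 165): 0001111000
Gen 6 (rule 149): 1100110111
Gen 7 (rule 165): 0000001010
Gen 8 (rule 149): 1111101011
Gen 9 (rule 165): 0111011100
Gen 10 (rule 149): 0010001011
Gen 11 (rule 165): 1010101100
Gen 12 (rule 149): 1010100011
Gen 13 (rule 165): 1111101000
Gen 14 (rule 149): 0111001111
Gen 15 (rule 165): 0010000110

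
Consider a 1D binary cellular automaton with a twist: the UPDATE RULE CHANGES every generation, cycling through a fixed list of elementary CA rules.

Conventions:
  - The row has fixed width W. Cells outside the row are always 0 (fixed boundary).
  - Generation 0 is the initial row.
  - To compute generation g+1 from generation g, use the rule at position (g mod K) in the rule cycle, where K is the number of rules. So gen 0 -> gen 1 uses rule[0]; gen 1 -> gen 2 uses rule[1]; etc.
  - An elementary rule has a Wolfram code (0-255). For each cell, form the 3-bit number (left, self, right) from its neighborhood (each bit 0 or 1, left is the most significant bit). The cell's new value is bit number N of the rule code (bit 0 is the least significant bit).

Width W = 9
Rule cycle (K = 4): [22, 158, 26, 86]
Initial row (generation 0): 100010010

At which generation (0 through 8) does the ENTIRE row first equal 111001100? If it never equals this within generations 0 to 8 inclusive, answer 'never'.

Answer: 5

Derivation:
Gen 0: 100010010
Gen 1 (rule 22): 110111111
Gen 2 (rule 158): 100111110
Gen 3 (rule 26): 011100001
Gen 4 (rule 86): 100110011
Gen 5 (rule 22): 111001100
Gen 6 (rule 158): 110111010
Gen 7 (rule 26): 100100001
Gen 8 (rule 86): 111110011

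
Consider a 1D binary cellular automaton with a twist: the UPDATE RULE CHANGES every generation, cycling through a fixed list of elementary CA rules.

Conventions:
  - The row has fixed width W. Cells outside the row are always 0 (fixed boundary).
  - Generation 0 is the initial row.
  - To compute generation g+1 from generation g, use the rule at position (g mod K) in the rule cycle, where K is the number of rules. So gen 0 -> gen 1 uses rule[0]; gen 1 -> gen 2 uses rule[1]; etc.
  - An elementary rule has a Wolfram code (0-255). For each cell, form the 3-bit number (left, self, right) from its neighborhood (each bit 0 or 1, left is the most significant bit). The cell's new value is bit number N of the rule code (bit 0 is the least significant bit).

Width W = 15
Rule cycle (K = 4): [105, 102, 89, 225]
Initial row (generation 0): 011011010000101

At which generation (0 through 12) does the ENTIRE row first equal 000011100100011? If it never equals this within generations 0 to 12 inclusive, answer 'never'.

Gen 0: 011011010000101
Gen 1 (rule 105): 011111100110010
Gen 2 (rule 102): 100000101010110
Gen 3 (rule 89): 011110000000111
Gen 4 (rule 225): 001110111110011
Gen 5 (rule 105): 101011100010011
Gen 6 (rule 102): 111100100110101
Gen 7 (rule 89): 100110010110000
Gen 8 (rule 225): 000010001010111
Gen 9 (rule 105): 111000100101101
Gen 10 (rule 102): 001001101110111
Gen 11 (rule 89): 100101101010101
Gen 12 (rule 225): 000010110101010

Answer: never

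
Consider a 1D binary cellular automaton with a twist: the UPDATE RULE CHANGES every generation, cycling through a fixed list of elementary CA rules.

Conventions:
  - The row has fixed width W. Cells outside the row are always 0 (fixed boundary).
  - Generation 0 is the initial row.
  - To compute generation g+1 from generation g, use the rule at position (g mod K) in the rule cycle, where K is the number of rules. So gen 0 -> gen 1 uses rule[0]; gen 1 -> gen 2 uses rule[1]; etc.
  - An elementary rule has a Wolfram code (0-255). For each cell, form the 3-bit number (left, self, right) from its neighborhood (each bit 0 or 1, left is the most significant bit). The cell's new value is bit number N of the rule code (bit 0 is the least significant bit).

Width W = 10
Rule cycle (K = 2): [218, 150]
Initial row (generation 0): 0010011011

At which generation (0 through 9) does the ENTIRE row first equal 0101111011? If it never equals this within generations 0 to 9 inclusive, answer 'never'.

Answer: 1

Derivation:
Gen 0: 0010011011
Gen 1 (rule 218): 0101111011
Gen 2 (rule 150): 1100110000
Gen 3 (rule 218): 1111111000
Gen 4 (rule 150): 0111110100
Gen 5 (rule 218): 1111110010
Gen 6 (rule 150): 0111101111
Gen 7 (rule 218): 1111101111
Gen 8 (rule 150): 0111000110
Gen 9 (rule 218): 1111101111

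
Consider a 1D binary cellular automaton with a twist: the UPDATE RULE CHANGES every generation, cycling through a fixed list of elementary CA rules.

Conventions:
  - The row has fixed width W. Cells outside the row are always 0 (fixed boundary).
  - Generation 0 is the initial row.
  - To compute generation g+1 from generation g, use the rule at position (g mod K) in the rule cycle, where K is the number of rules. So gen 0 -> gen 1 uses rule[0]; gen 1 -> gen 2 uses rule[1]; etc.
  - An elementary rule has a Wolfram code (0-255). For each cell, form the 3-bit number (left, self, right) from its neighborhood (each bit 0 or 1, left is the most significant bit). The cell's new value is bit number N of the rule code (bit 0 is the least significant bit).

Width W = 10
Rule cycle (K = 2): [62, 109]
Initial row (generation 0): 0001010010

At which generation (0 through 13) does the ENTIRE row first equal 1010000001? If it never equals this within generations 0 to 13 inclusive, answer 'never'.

Gen 0: 0001010010
Gen 1 (rule 62): 0011111111
Gen 2 (rule 109): 1010000001
Gen 3 (rule 62): 1111000011
Gen 4 (rule 109): 1001011011
Gen 5 (rule 62): 1111110110
Gen 6 (rule 109): 1000011110
Gen 7 (rule 62): 1100110001
Gen 8 (rule 109): 1100110101
Gen 9 (rule 62): 1011101111
Gen 10 (rule 109): 1110111001
Gen 11 (rule 62): 1001100111
Gen 12 (rule 109): 1001100101
Gen 13 (rule 62): 1111011111

Answer: 2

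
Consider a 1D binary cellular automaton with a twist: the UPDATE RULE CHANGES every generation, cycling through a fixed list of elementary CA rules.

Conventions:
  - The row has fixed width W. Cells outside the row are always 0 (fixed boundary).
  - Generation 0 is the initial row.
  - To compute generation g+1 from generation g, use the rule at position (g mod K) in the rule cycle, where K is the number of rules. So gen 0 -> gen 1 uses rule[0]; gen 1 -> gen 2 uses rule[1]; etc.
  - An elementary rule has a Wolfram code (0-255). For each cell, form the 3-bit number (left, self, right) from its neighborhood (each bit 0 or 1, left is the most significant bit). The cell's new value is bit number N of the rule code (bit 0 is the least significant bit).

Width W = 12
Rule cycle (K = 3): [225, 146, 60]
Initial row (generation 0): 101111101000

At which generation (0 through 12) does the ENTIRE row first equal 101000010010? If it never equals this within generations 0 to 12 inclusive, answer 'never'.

Answer: 5

Derivation:
Gen 0: 101111101000
Gen 1 (rule 225): 010111110011
Gen 2 (rule 146): 100011101100
Gen 3 (rule 60): 110010011010
Gen 4 (rule 225): 010000001100
Gen 5 (rule 146): 101000010010
Gen 6 (rule 60): 111100011011
Gen 7 (rule 225): 011101001101
Gen 8 (rule 146): 101000110000
Gen 9 (rule 60): 111100101000
Gen 10 (rule 225): 011100010011
Gen 11 (rule 146): 101010101100
Gen 12 (rule 60): 111111111010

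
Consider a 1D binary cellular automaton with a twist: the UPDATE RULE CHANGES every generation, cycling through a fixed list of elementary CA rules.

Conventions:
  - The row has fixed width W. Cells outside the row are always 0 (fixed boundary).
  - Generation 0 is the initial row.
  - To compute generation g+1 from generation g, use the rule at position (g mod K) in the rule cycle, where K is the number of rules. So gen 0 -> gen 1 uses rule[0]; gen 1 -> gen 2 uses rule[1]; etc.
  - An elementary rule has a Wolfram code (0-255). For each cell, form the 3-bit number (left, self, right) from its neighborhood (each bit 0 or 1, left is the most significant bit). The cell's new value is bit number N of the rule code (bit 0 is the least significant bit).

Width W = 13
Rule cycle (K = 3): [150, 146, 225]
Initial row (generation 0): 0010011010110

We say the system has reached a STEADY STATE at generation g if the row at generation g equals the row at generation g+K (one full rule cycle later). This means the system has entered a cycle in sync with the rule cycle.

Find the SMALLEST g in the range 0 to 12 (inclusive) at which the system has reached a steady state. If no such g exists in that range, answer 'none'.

Gen 0: 0010011010110
Gen 1 (rule 150): 0111100010001
Gen 2 (rule 146): 1011010101010
Gen 3 (rule 225): 0101101010100
Gen 4 (rule 150): 1100001010110
Gen 5 (rule 146): 0010010000001
Gen 6 (rule 225): 1000000111100
Gen 7 (rule 150): 1100001011010
Gen 8 (rule 146): 0010010000001
Gen 9 (rule 225): 1000000111100
Gen 10 (rule 150): 1100001011010
Gen 11 (rule 146): 0010010000001
Gen 12 (rule 225): 1000000111100
Gen 13 (rule 150): 1100001011010
Gen 14 (rule 146): 0010010000001
Gen 15 (rule 225): 1000000111100

Answer: 5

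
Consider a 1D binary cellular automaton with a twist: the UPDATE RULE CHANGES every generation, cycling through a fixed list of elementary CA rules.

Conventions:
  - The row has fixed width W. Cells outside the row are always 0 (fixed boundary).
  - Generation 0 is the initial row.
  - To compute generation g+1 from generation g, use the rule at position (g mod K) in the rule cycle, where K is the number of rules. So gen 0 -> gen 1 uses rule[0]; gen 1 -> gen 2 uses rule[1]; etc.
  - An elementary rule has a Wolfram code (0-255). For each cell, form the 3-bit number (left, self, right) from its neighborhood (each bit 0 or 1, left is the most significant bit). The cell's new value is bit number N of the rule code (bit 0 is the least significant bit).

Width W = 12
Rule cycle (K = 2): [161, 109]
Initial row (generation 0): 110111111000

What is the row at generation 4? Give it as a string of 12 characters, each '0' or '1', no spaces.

Answer: 011101111111

Derivation:
Gen 0: 110111111000
Gen 1 (rule 161): 001011110011
Gen 2 (rule 109): 101110010011
Gen 3 (rule 161): 010100000000
Gen 4 (rule 109): 011101111111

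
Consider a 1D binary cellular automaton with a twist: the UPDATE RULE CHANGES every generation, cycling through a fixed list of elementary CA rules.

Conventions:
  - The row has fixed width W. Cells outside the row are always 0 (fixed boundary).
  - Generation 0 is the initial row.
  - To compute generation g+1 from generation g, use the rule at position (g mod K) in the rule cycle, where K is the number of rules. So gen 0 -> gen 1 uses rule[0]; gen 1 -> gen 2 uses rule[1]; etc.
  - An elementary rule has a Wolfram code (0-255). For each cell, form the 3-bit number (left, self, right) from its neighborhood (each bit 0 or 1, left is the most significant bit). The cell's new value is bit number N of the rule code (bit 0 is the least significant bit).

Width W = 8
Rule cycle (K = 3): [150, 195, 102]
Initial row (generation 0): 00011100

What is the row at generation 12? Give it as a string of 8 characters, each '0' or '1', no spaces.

Answer: 11010111

Derivation:
Gen 0: 00011100
Gen 1 (rule 150): 00101010
Gen 2 (rule 195): 11000000
Gen 3 (rule 102): 01000000
Gen 4 (rule 150): 11100000
Gen 5 (rule 195): 01101111
Gen 6 (rule 102): 10110001
Gen 7 (rule 150): 10001011
Gen 8 (rule 195): 00110001
Gen 9 (rule 102): 01010011
Gen 10 (rule 150): 11011100
Gen 11 (rule 195): 01001101
Gen 12 (rule 102): 11010111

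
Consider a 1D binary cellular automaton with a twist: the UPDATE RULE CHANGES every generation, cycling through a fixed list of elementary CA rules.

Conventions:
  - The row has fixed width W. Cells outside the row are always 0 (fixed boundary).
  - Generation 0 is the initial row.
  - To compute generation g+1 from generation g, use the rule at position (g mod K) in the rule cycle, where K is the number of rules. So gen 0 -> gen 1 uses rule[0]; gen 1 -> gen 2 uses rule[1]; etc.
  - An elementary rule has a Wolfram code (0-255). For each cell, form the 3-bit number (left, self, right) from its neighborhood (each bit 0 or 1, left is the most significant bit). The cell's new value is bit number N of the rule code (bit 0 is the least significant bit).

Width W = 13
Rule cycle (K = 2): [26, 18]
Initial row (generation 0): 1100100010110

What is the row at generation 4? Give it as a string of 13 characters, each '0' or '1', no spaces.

Answer: 0000001000010

Derivation:
Gen 0: 1100100010110
Gen 1 (rule 26): 1011010100101
Gen 2 (rule 18): 0000000011000
Gen 3 (rule 26): 0000000110100
Gen 4 (rule 18): 0000001000010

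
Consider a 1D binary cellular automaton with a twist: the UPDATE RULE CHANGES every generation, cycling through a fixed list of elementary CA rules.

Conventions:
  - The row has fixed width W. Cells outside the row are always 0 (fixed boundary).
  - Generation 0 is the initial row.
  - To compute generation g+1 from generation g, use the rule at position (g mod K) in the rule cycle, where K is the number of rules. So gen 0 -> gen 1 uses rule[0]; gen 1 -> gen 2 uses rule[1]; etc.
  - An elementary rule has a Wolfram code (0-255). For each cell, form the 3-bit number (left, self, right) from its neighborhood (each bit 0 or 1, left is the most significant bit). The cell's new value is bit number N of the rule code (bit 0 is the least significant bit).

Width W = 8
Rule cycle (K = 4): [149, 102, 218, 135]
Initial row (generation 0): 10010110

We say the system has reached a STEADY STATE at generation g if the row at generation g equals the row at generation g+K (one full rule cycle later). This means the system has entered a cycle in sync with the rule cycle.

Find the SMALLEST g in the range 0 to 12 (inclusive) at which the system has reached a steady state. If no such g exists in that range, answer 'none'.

Gen 0: 10010110
Gen 1 (rule 149): 11010001
Gen 2 (rule 102): 01110011
Gen 3 (rule 218): 11111111
Gen 4 (rule 135): 01111110
Gen 5 (rule 149): 00111101
Gen 6 (rule 102): 01000111
Gen 7 (rule 218): 10101111
Gen 8 (rule 135): 10100110
Gen 9 (rule 149): 10110001
Gen 10 (rule 102): 11010011
Gen 11 (rule 218): 11001111
Gen 12 (rule 135): 00010110
Gen 13 (rule 149): 11010001
Gen 14 (rule 102): 01110011
Gen 15 (rule 218): 11111111
Gen 16 (rule 135): 01111110

Answer: none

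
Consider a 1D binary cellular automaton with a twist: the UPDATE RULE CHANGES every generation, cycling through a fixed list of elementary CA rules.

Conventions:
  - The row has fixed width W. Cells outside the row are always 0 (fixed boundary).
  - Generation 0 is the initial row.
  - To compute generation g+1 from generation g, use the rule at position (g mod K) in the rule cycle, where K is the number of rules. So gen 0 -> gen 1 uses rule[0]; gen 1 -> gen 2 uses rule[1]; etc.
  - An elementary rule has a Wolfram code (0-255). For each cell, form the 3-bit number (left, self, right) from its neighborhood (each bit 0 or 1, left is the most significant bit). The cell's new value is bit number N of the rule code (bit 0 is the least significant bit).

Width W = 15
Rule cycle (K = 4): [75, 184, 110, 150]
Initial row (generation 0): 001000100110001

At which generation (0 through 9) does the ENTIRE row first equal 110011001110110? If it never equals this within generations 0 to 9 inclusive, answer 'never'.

Answer: 1

Derivation:
Gen 0: 001000100110001
Gen 1 (rule 75): 110011001110110
Gen 2 (rule 184): 101010101101101
Gen 3 (rule 110): 111111111111111
Gen 4 (rule 150): 011111111111110
Gen 5 (rule 75): 110000000000010
Gen 6 (rule 184): 101000000000001
Gen 7 (rule 110): 111000000000011
Gen 8 (rule 150): 010100000000100
Gen 9 (rule 75): 100001111111001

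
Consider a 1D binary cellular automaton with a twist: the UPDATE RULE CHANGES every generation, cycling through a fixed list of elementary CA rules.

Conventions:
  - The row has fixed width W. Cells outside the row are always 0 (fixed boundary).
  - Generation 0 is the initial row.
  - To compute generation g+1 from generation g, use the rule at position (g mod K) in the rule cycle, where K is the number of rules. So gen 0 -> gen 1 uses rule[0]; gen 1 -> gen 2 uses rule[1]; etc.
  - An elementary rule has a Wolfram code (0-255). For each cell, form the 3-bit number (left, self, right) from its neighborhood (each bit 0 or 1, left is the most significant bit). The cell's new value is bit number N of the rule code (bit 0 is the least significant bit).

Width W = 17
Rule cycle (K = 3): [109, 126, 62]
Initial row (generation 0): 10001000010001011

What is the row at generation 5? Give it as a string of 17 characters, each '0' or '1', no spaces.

Gen 0: 10001000010001011
Gen 1 (rule 109): 10101011010101111
Gen 2 (rule 126): 11111111111111001
Gen 3 (rule 62): 10000000000000111
Gen 4 (rule 109): 10111111111110101
Gen 5 (rule 126): 11100000000011111

Answer: 11100000000011111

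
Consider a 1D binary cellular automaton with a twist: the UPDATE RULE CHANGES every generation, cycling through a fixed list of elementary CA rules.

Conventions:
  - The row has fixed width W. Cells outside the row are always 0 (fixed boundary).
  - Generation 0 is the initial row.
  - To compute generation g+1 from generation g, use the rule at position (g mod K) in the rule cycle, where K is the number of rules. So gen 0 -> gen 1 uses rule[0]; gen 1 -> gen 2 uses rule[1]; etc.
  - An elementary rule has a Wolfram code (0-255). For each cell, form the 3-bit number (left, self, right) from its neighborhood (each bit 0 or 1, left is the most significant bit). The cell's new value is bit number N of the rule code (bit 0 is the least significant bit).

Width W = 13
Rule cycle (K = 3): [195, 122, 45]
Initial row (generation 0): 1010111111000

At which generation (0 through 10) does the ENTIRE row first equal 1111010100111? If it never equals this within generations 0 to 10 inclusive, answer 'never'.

Gen 0: 1010111111000
Gen 1 (rule 195): 0000011111011
Gen 2 (rule 122): 0000110001111
Gen 3 (rule 45): 1110100101000
Gen 4 (rule 195): 0110001000011
Gen 5 (rule 122): 1111010100111
Gen 6 (rule 45): 1000111100100
Gen 7 (rule 195): 0011011101001
Gen 8 (rule 122): 0111110110110
Gen 9 (rule 45): 0100001101100
Gen 10 (rule 195): 1001110100101

Answer: 5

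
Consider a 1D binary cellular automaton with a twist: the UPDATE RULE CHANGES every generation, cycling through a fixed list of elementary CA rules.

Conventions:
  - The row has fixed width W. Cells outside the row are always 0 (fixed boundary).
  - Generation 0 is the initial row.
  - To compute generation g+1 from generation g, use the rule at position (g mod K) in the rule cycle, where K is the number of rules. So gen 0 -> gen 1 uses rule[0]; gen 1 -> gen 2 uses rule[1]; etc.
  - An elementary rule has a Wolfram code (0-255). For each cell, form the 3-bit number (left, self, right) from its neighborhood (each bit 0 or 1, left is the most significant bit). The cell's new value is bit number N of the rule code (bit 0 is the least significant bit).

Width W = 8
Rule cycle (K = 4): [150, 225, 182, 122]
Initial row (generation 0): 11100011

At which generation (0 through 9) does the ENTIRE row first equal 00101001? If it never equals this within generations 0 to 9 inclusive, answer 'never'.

Answer: 2

Derivation:
Gen 0: 11100011
Gen 1 (rule 150): 01010100
Gen 2 (rule 225): 00101001
Gen 3 (rule 182): 01111111
Gen 4 (rule 122): 11000001
Gen 5 (rule 150): 00100011
Gen 6 (rule 225): 10001001
Gen 7 (rule 182): 11011111
Gen 8 (rule 122): 11110001
Gen 9 (rule 150): 01101011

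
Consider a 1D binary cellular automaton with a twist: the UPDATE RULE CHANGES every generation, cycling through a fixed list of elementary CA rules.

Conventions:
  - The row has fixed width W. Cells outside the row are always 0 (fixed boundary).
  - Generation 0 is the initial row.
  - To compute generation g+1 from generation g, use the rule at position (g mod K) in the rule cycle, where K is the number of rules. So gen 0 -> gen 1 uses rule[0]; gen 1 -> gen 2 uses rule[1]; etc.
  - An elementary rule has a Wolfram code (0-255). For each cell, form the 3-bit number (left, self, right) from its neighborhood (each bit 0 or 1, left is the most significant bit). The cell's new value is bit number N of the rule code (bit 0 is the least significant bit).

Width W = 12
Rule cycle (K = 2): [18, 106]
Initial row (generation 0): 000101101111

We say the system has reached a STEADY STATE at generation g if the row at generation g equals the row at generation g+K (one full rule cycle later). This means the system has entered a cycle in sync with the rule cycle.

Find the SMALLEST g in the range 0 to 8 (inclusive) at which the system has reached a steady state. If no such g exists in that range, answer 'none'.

Gen 0: 000101101111
Gen 1 (rule 18): 001000000000
Gen 2 (rule 106): 010000000000
Gen 3 (rule 18): 101000000000
Gen 4 (rule 106): 010000000000
Gen 5 (rule 18): 101000000000
Gen 6 (rule 106): 010000000000
Gen 7 (rule 18): 101000000000
Gen 8 (rule 106): 010000000000
Gen 9 (rule 18): 101000000000
Gen 10 (rule 106): 010000000000

Answer: 2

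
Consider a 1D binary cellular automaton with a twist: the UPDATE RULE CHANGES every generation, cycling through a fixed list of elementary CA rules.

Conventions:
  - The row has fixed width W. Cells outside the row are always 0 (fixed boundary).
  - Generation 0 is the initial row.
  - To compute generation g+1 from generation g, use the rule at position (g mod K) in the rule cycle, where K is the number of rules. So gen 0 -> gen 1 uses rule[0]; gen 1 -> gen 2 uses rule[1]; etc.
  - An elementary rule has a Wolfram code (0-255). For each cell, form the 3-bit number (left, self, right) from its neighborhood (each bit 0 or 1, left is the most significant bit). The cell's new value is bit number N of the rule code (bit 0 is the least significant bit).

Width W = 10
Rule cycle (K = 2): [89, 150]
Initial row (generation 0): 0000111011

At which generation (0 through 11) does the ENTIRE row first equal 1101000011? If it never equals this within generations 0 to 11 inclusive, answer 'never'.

Answer: never

Derivation:
Gen 0: 0000111011
Gen 1 (rule 89): 1110101011
Gen 2 (rule 150): 0100101000
Gen 3 (rule 89): 0010000111
Gen 4 (rule 150): 0111001010
Gen 5 (rule 89): 0101100001
Gen 6 (rule 150): 1100010011
Gen 7 (rule 89): 1111001011
Gen 8 (rule 150): 0110111000
Gen 9 (rule 89): 0110101111
Gen 10 (rule 150): 1000100110
Gen 11 (rule 89): 0110010111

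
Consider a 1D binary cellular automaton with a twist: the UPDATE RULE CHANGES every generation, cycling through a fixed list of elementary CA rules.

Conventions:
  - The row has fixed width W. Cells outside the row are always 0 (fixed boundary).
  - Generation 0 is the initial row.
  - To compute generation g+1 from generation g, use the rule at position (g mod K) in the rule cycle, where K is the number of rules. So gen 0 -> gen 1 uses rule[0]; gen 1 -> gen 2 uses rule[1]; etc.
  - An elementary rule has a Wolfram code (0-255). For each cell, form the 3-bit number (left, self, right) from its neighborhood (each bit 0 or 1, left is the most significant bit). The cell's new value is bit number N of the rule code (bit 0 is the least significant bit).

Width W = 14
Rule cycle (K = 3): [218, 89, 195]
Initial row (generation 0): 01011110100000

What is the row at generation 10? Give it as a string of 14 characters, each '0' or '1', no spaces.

Answer: 01000101110111

Derivation:
Gen 0: 01011110100000
Gen 1 (rule 218): 10011110010000
Gen 2 (rule 89): 01010011001111
Gen 3 (rule 195): 10000101010111
Gen 4 (rule 218): 01001000000111
Gen 5 (rule 89): 00100111110101
Gen 6 (rule 195): 11001011110000
Gen 7 (rule 218): 11110011111000
Gen 8 (rule 89): 10011010001111
Gen 9 (rule 195): 00101000110111
Gen 10 (rule 218): 01000101110111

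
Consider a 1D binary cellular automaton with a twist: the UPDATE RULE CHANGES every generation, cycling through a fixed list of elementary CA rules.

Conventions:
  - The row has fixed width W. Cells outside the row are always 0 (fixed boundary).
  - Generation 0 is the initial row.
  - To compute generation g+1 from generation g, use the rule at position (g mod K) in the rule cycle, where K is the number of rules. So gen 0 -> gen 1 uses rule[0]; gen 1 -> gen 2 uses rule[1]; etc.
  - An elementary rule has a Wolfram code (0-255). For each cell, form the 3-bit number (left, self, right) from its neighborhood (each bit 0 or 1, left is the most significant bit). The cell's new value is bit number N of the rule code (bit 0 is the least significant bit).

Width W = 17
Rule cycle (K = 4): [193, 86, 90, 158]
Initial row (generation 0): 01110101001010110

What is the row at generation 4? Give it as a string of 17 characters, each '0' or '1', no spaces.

Answer: 11111010000011001

Derivation:
Gen 0: 01110101001010110
Gen 1 (rule 193): 00110000000000010
Gen 2 (rule 86): 01011000000000111
Gen 3 (rule 90): 10011100000001101
Gen 4 (rule 158): 11111010000011001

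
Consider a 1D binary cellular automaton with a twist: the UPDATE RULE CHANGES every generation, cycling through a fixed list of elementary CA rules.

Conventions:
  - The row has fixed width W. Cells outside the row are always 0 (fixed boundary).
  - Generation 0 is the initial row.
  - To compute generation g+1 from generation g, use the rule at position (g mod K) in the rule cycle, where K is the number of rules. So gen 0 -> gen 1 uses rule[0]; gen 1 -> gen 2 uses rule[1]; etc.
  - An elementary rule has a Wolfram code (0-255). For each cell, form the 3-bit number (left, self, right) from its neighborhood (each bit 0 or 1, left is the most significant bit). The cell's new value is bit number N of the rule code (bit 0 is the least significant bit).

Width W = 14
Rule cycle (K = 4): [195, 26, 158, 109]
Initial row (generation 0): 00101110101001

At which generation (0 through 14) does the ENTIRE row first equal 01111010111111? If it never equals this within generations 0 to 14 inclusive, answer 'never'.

Gen 0: 00101110101001
Gen 1 (rule 195): 11000110000010
Gen 2 (rule 26): 10101101000101
Gen 3 (rule 158): 10101001101101
Gen 4 (rule 109): 11111001111111
Gen 5 (rule 195): 01111010111111
Gen 6 (rule 26): 11000000100000
Gen 7 (rule 158): 10100001110000
Gen 8 (rule 109): 11101101010111
Gen 9 (rule 195): 01100100000011
Gen 10 (rule 26): 11011010000110
Gen 11 (rule 158): 10010011001101
Gen 12 (rule 109): 10010011001111
Gen 13 (rule 195): 00100101010111
Gen 14 (rule 26): 01011000000100

Answer: 5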